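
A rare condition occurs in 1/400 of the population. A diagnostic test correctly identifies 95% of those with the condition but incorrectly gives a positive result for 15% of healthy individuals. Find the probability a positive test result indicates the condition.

Let D = the rare event, + = positive/flagged.
P(D) = 1/400
P(+|D) = 95/100 = 19/20
P(+|D') = 15/100 = 3/20
P(+) = P(+|D)P(D) + P(+|D')P(D')
     = \frac{19}{20} × \frac{1}{400} + \frac{3}{20} × \frac{399}{400}
     = \frac{19}{125}
P(D|+) = P(+|D)P(D)/P(+) = \frac{1}{64}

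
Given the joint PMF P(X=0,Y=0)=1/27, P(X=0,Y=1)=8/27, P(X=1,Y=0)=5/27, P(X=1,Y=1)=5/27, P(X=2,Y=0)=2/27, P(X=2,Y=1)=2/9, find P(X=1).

P(X=1) = P(X=1,Y=0) + P(X=1,Y=1)
= 5/27 + 5/27
= 10/27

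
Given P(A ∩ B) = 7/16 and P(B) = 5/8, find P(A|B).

P(A|B) = P(A ∩ B) / P(B)
= (7/16) / (5/8)
= 7/10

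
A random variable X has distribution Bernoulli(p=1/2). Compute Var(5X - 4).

For X ~ Bernoulli(p=1/2):
Var(X) = \frac{1}{4}
Var(5X - 4) = (5)² × Var(X) = 25 × \frac{1}{4} = \frac{25}{4}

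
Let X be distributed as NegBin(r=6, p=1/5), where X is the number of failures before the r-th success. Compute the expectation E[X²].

Using the identity E[X²] = Var(X) + (E[X])²:
E[X] = 24
Var(X) = 120
E[X²] = 120 + (24)²
= 696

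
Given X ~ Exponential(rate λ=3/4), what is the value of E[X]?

For X ~ Exponential(rate λ=3/4), the expected value is:
E[X] = \frac{4}{3}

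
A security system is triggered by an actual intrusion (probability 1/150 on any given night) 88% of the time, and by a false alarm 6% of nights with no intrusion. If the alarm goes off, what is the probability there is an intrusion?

Let D = the rare event, + = positive/flagged.
P(D) = 1/150
P(+|D) = 88/100 = 22/25
P(+|D') = 6/100 = 3/50
P(+) = P(+|D)P(D) + P(+|D')P(D')
     = \frac{22}{25} × \frac{1}{150} + \frac{3}{50} × \frac{149}{150}
     = \frac{491}{7500}
P(D|+) = P(+|D)P(D)/P(+) = \frac{44}{491}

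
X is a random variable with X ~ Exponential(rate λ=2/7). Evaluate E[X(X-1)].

E[X(X-1)] = E[X² - X] = E[X²] - E[X]
E[X] = \frac{7}{2}
E[X²] = Var(X) + (E[X])² = \frac{49}{4} + (\frac{7}{2})² = \frac{49}{2}
E[X(X-1)] = \frac{49}{2} - \frac{7}{2} = 21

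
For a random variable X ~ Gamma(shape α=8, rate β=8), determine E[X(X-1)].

E[X(X-1)] = E[X² - X] = E[X²] - E[X]
E[X] = 1
E[X²] = Var(X) + (E[X])² = \frac{1}{8} + (1)² = \frac{9}{8}
E[X(X-1)] = \frac{9}{8} - 1 = \frac{1}{8}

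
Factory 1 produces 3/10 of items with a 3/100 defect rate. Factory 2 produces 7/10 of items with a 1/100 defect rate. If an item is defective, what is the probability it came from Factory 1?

Using Bayes' theorem:
P(F1) = 3/10, P(D|F1) = 3/100
P(F2) = 7/10, P(D|F2) = 1/100
P(D) = P(D|F1)P(F1) + P(D|F2)P(F2)
     = \frac{2}{125}
P(F1|D) = P(D|F1)P(F1) / P(D)
= \frac{9}{16}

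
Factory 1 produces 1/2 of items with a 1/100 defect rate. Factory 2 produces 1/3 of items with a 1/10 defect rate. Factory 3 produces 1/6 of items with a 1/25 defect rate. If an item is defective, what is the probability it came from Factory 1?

Using Bayes' theorem:
P(F1) = 1/2, P(D|F1) = 1/100
P(F2) = 1/3, P(D|F2) = 1/10
P(F3) = 1/6, P(D|F3) = 1/25
P(D) = P(D|F1)P(F1) + P(D|F2)P(F2) + P(D|F3)P(F3)
     = \frac{9}{200}
P(F1|D) = P(D|F1)P(F1) / P(D)
= \frac{1}{9}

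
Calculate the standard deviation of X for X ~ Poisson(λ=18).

For X ~ Poisson(λ=18):
Var(X) = 18
SD(X) = √(Var(X)) = √(18) = 3 \sqrt{2}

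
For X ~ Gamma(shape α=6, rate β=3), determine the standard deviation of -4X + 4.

For X ~ Gamma(shape α=6, rate β=3):
Var(X) = \frac{2}{3}
SD(X) = √(Var(X)) = √(\frac{2}{3}) = \frac{\sqrt{6}}{3}
SD(-4X + 4) = |-4| × SD(X) = 4 × \frac{\sqrt{6}}{3} = \frac{4 \sqrt{6}}{3}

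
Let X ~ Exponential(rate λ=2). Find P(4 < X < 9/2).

P(4 < X < 9/2) = ∫_{4}^{9/2} f(x) dx
where f(x) = 2 e^{- 2 x}
= - \frac{1 - e}{e^{9}}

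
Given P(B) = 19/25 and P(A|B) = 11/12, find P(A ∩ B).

By definition, P(A|B) = P(A ∩ B) / P(B)
So P(A ∩ B) = P(A|B) × P(B)
= 11/12 × 19/25
= 209/300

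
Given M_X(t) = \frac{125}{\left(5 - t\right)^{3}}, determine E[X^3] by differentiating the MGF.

To find E[X^3], compute M^(3)(0):
M^(1)(t) = \frac{375}{\left(5 - t\right)^{4}}
M^(2)(t) = \frac{1500}{\left(5 - t\right)^{5}}
M^(3)(t) = \frac{7500}{\left(5 - t\right)^{6}}
M^(3)(0) = \frac{12}{25}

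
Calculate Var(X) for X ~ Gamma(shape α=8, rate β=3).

For X ~ Gamma(shape α=8, rate β=3):
Var(X) = \frac{8}{9}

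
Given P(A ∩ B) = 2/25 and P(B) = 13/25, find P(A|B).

P(A|B) = P(A ∩ B) / P(B)
= (2/25) / (13/25)
= 2/13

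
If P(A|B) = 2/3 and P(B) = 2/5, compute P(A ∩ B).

By definition, P(A|B) = P(A ∩ B) / P(B)
So P(A ∩ B) = P(A|B) × P(B)
= 2/3 × 2/5
= 4/15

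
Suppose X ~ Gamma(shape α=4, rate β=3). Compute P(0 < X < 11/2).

P(0 < X < 11/2) = ∫_{0}^{11/2} f(x) dx
where f(x) = \frac{27 x^{3} e^{- 3 x}}{2}
= 1 - \frac{14437}{16 e^{\frac{33}{2}}}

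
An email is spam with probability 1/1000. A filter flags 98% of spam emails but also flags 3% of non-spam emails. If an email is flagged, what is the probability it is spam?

Let D = the rare event, + = positive/flagged.
P(D) = 1/1000
P(+|D) = 98/100 = 49/50
P(+|D') = 3/100
P(+) = P(+|D)P(D) + P(+|D')P(D')
     = \frac{49}{50} × \frac{1}{1000} + \frac{3}{100} × \frac{999}{1000}
     = \frac{619}{20000}
P(D|+) = P(+|D)P(D)/P(+) = \frac{98}{3095}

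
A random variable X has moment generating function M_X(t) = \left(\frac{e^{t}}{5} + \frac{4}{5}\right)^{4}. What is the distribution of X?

The MGF M(t) = \left(\frac{e^{t}}{5} + \frac{4}{5}\right)^{4} is the standard form for the Binomial distribution.
Comparing with the known MGF formula identifies: Binomial(n=4, p=1/5)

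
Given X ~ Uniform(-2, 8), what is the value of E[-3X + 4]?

For X ~ Uniform(-2, 8):
E[X] = 3
E[-3X + 4] = -3 × E[X] + 4 = -5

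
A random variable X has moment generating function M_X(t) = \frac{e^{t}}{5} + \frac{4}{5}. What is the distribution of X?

The MGF M(t) = \frac{e^{t}}{5} + \frac{4}{5} is the standard form for the Bernoulli distribution.
Comparing with the known MGF formula identifies: Bernoulli(p=1/5)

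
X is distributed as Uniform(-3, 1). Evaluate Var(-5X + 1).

For X ~ Uniform(-3, 1):
Var(X) = \frac{4}{3}
Var(-5X + 1) = (-5)² × Var(X) = 25 × \frac{4}{3} = \frac{100}{3}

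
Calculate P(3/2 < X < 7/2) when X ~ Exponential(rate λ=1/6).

P(3/2 < X < 7/2) = ∫_{3/2}^{7/2} f(x) dx
where f(x) = \frac{e^{- \frac{x}{6}}}{6}
= - \frac{1}{e^{\frac{7}{12}}} + e^{- \frac{1}{4}}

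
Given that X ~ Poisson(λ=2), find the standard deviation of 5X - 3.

For X ~ Poisson(λ=2):
Var(X) = 2
SD(X) = √(Var(X)) = √(2) = \sqrt{2}
SD(5X - 3) = |5| × SD(X) = 5 × \sqrt{2} = 5 \sqrt{2}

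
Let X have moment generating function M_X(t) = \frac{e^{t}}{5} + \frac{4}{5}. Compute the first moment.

To find E[X], compute M^(1)(0):
M^(1)(t) = \frac{e^{t}}{5}
M^(1)(0) = \frac{1}{5}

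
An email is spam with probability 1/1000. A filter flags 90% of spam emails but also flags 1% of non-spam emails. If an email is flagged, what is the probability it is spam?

Let D = the rare event, + = positive/flagged.
P(D) = 1/1000
P(+|D) = 90/100 = 9/10
P(+|D') = 1/100
P(+) = P(+|D)P(D) + P(+|D')P(D')
     = \frac{9}{10} × \frac{1}{1000} + \frac{1}{100} × \frac{999}{1000}
     = \frac{1089}{100000}
P(D|+) = P(+|D)P(D)/P(+) = \frac{10}{121}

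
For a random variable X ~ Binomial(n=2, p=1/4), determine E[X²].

Using the identity E[X²] = Var(X) + (E[X])²:
E[X] = \frac{1}{2}
Var(X) = \frac{3}{8}
E[X²] = \frac{3}{8} + (\frac{1}{2})²
= \frac{5}{8}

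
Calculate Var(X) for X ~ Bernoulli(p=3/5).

For X ~ Bernoulli(p=3/5):
Var(X) = \frac{6}{25}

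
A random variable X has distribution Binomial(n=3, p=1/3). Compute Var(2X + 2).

For X ~ Binomial(n=3, p=1/3):
Var(X) = \frac{2}{3}
Var(2X + 2) = (2)² × Var(X) = 4 × \frac{2}{3} = \frac{8}{3}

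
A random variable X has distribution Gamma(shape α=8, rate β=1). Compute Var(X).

For X ~ Gamma(shape α=8, rate β=1):
Var(X) = 8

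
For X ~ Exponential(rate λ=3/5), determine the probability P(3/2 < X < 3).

P(3/2 < X < 3) = ∫_{3/2}^{3} f(x) dx
where f(x) = \frac{3 e^{- \frac{3 x}{5}}}{5}
= - \frac{1}{e^{\frac{9}{5}}} + e^{- \frac{9}{10}}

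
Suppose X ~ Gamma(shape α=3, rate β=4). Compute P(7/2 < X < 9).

P(7/2 < X < 9) = ∫_{7/2}^{9} f(x) dx
where f(x) = 32 x^{2} e^{- 4 x}
= \frac{-685 + 113 e^{22}}{e^{36}}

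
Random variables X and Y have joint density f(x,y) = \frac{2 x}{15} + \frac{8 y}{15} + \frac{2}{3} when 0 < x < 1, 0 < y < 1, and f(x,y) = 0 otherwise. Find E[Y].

E[Y] = ∫_0^1 ∫_0^1 y × f(x,y) dx dy
= \frac{49}{90}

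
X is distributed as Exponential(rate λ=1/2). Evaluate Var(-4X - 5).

For X ~ Exponential(rate λ=1/2):
Var(X) = 4
Var(-4X - 5) = (-4)² × Var(X) = 16 × 4 = 64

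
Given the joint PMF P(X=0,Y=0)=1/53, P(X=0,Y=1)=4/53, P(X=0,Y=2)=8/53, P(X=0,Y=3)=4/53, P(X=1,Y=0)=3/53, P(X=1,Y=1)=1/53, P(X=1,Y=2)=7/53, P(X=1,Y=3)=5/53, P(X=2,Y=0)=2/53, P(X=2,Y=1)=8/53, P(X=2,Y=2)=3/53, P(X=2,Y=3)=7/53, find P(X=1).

P(X=1) = P(X=1,Y=0) + P(X=1,Y=1) + P(X=1,Y=2) + P(X=1,Y=3)
= 3/53 + 1/53 + 7/53 + 5/53
= 16/53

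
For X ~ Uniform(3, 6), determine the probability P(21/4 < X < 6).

P(21/4 < X < 6) = ∫_{21/4}^{6} f(x) dx
where f(x) = \frac{1}{3}
= \frac{1}{4}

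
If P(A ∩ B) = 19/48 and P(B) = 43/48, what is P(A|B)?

P(A|B) = P(A ∩ B) / P(B)
= (19/48) / (43/48)
= 19/43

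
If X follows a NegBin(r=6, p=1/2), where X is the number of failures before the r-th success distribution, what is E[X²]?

Using the identity E[X²] = Var(X) + (E[X])²:
E[X] = 6
Var(X) = 12
E[X²] = 12 + (6)²
= 48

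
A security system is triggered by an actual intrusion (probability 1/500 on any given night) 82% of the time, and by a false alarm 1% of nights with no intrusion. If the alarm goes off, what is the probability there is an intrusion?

Let D = the rare event, + = positive/flagged.
P(D) = 1/500
P(+|D) = 82/100 = 41/50
P(+|D') = 1/100
P(+) = P(+|D)P(D) + P(+|D')P(D')
     = \frac{41}{50} × \frac{1}{500} + \frac{1}{100} × \frac{499}{500}
     = \frac{581}{50000}
P(D|+) = P(+|D)P(D)/P(+) = \frac{82}{581}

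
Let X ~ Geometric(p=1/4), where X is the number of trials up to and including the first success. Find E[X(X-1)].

E[X(X-1)] = E[X² - X] = E[X²] - E[X]
E[X] = 4
E[X²] = Var(X) + (E[X])² = 12 + (4)² = 28
E[X(X-1)] = 28 - 4 = 24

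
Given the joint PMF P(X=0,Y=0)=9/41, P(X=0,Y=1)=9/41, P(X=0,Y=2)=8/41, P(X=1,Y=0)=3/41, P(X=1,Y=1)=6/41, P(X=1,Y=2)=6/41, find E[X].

First find marginal of X:
P(X=0) = 26/41
P(X=1) = 15/41
E[X] = 0 × 26/41 + 1 × 15/41 = 15/41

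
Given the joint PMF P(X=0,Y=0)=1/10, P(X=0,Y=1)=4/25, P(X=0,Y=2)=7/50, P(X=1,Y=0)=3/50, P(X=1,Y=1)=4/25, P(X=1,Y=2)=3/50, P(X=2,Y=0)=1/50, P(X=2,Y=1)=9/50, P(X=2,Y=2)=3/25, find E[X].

First find marginal of X:
P(X=0) = 2/5
P(X=1) = 7/25
P(X=2) = 8/25
E[X] = 0 × 2/5 + 1 × 7/25 + 2 × 8/25 = 23/25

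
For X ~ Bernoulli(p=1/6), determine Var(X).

For X ~ Bernoulli(p=1/6):
Var(X) = \frac{5}{36}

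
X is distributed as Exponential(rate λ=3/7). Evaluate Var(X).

For X ~ Exponential(rate λ=3/7):
Var(X) = \frac{49}{9}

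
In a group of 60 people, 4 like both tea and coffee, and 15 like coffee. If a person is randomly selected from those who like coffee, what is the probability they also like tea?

P(A ∩ B) = 4/60 = 1/15
P(B) = 15/60 = 1/4
P(A|B) = P(A ∩ B) / P(B) = (1/15) / (1/4) = 4/15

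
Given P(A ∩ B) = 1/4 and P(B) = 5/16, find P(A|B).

P(A|B) = P(A ∩ B) / P(B)
= (1/4) / (5/16)
= 4/5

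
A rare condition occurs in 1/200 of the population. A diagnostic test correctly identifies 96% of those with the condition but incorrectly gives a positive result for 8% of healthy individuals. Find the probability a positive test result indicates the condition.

Let D = the rare event, + = positive/flagged.
P(D) = 1/200
P(+|D) = 96/100 = 24/25
P(+|D') = 8/100 = 2/25
P(+) = P(+|D)P(D) + P(+|D')P(D')
     = \frac{24}{25} × \frac{1}{200} + \frac{2}{25} × \frac{199}{200}
     = \frac{211}{2500}
P(D|+) = P(+|D)P(D)/P(+) = \frac{12}{211}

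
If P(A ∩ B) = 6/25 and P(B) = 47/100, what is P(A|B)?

P(A|B) = P(A ∩ B) / P(B)
= (6/25) / (47/100)
= 24/47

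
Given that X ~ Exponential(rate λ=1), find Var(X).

For X ~ Exponential(rate λ=1):
Var(X) = 1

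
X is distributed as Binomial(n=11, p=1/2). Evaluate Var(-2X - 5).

For X ~ Binomial(n=11, p=1/2):
Var(X) = \frac{11}{4}
Var(-2X - 5) = (-2)² × Var(X) = 4 × \frac{11}{4} = 11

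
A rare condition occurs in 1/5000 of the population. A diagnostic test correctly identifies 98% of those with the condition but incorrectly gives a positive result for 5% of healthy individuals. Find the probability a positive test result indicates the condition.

Let D = the rare event, + = positive/flagged.
P(D) = 1/5000
P(+|D) = 98/100 = 49/50
P(+|D') = 5/100 = 1/20
P(+) = P(+|D)P(D) + P(+|D')P(D')
     = \frac{49}{50} × \frac{1}{5000} + \frac{1}{20} × \frac{4999}{5000}
     = \frac{25093}{500000}
P(D|+) = P(+|D)P(D)/P(+) = \frac{98}{25093}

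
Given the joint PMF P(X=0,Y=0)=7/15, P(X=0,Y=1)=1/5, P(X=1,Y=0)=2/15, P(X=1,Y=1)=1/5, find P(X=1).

P(X=1) = P(X=1,Y=0) + P(X=1,Y=1)
= 2/15 + 1/5
= 1/3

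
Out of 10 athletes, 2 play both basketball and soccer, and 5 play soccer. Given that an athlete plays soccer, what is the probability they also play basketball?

P(A ∩ B) = 2/10 = 1/5
P(B) = 5/10 = 1/2
P(A|B) = P(A ∩ B) / P(B) = (1/5) / (1/2) = 2/5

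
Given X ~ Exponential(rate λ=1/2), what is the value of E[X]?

For X ~ Exponential(rate λ=1/2), the expected value is:
E[X] = 2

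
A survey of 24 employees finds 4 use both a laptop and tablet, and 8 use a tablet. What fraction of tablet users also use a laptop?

P(A ∩ B) = 4/24 = 1/6
P(B) = 8/24 = 1/3
P(A|B) = P(A ∩ B) / P(B) = (1/6) / (1/3) = 1/2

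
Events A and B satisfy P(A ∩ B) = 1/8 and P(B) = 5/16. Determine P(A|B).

P(A|B) = P(A ∩ B) / P(B)
= (1/8) / (5/16)
= 2/5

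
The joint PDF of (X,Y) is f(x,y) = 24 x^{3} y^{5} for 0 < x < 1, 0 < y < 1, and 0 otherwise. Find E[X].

E[X] = ∫_0^1 ∫_0^1 x × f(x,y) dy dx
= ∫_0^1 ∫_0^1 x × (24 x^{3} y^{5}) dy dx
= \frac{4}{5}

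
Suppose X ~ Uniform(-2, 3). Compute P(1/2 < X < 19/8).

P(1/2 < X < 19/8) = ∫_{1/2}^{19/8} f(x) dx
where f(x) = \frac{1}{5}
= \frac{3}{8}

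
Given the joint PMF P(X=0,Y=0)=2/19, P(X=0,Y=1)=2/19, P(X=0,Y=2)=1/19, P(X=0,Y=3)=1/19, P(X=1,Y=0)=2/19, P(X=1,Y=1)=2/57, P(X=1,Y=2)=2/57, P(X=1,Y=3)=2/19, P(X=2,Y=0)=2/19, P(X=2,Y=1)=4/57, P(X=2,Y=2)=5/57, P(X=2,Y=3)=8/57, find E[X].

First find marginal of X:
P(X=0) = 6/19
P(X=1) = 16/57
P(X=2) = 23/57
E[X] = 0 × 6/19 + 1 × 16/57 + 2 × 23/57 = 62/57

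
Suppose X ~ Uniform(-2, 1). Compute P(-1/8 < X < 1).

P(-1/8 < X < 1) = ∫_{-1/8}^{1} f(x) dx
where f(x) = \frac{1}{3}
= \frac{3}{8}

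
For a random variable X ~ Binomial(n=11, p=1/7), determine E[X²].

Using the identity E[X²] = Var(X) + (E[X])²:
E[X] = \frac{11}{7}
Var(X) = \frac{66}{49}
E[X²] = \frac{66}{49} + (\frac{11}{7})²
= \frac{187}{49}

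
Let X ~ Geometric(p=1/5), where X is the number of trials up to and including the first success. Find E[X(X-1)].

E[X(X-1)] = E[X² - X] = E[X²] - E[X]
E[X] = 5
E[X²] = Var(X) + (E[X])² = 20 + (5)² = 45
E[X(X-1)] = 45 - 5 = 40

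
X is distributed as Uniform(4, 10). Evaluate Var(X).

For X ~ Uniform(4, 10):
Var(X) = 3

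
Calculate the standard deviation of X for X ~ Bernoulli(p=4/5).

For X ~ Bernoulli(p=4/5):
Var(X) = \frac{4}{25}
SD(X) = √(Var(X)) = √(\frac{4}{25}) = \frac{2}{5}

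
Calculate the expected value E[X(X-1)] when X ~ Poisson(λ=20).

E[X(X-1)] = E[X² - X] = E[X²] - E[X]
E[X] = 20
E[X²] = Var(X) + (E[X])² = 20 + (20)² = 420
E[X(X-1)] = 420 - 20 = 400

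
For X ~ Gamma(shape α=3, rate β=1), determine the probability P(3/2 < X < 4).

P(3/2 < X < 4) = ∫_{3/2}^{4} f(x) dx
where f(x) = \frac{x^{2} e^{- x}}{2}
= - \frac{13}{e^{4}} + \frac{29}{8 e^{\frac{3}{2}}}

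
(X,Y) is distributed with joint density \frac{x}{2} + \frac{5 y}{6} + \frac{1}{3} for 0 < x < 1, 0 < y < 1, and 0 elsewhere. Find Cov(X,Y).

E[XY] = ∫∫ xy × f(x,y) dx dy = \frac{11}{36}
E[X] = \frac{13}{24}
E[Y] = \frac{41}{72}
Cov(X,Y) = E[XY] - E[X]E[Y] = - \frac{5}{1728}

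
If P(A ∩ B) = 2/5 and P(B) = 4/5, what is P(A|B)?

P(A|B) = P(A ∩ B) / P(B)
= (2/5) / (4/5)
= 1/2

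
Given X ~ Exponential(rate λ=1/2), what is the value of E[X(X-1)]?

E[X(X-1)] = E[X² - X] = E[X²] - E[X]
E[X] = 2
E[X²] = Var(X) + (E[X])² = 4 + (2)² = 8
E[X(X-1)] = 8 - 2 = 6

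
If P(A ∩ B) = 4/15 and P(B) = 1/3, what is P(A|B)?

P(A|B) = P(A ∩ B) / P(B)
= (4/15) / (1/3)
= 4/5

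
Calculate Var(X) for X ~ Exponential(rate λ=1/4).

For X ~ Exponential(rate λ=1/4):
Var(X) = 16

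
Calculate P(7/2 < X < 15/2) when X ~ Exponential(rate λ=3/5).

P(7/2 < X < 15/2) = ∫_{7/2}^{15/2} f(x) dx
where f(x) = \frac{3 e^{- \frac{3 x}{5}}}{5}
= - \frac{1}{e^{\frac{9}{2}}} + e^{- \frac{21}{10}}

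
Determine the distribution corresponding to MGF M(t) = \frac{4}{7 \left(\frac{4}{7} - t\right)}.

The MGF M(t) = \frac{4}{7 \left(\frac{4}{7} - t\right)} is the standard form for the Exponential distribution.
Comparing with the known MGF formula identifies: Exponential(rate λ=4/7)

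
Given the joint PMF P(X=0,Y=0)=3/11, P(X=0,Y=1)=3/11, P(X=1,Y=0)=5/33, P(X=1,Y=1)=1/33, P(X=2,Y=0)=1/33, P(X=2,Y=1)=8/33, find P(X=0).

P(X=0) = P(X=0,Y=0) + P(X=0,Y=1)
= 3/11 + 3/11
= 6/11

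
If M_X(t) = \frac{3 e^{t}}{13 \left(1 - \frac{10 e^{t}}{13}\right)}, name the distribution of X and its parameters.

The MGF M(t) = \frac{3 e^{t}}{13 \left(1 - \frac{10 e^{t}}{13}\right)} is the standard form for the Geometric distribution.
Comparing with the known MGF formula identifies: Geometric(p=3/13), X = trial number of first success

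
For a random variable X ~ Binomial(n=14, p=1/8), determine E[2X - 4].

For X ~ Binomial(n=14, p=1/8):
E[X] = \frac{7}{4}
E[2X - 4] = 2 × E[X] - 4 = - \frac{1}{2}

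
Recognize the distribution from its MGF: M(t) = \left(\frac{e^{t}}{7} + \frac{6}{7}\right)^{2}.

The MGF M(t) = \left(\frac{e^{t}}{7} + \frac{6}{7}\right)^{2} is the standard form for the Binomial distribution.
Comparing with the known MGF formula identifies: Binomial(n=2, p=1/7)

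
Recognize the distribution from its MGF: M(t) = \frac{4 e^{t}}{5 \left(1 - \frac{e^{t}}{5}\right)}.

The MGF M(t) = \frac{4 e^{t}}{5 \left(1 - \frac{e^{t}}{5}\right)} is the standard form for the Geometric distribution.
Comparing with the known MGF formula identifies: Geometric(p=4/5), X = trial number of first success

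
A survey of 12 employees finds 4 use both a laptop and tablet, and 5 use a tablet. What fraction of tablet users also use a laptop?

P(A ∩ B) = 4/12 = 1/3
P(B) = 5/12
P(A|B) = P(A ∩ B) / P(B) = (1/3) / (5/12) = 4/5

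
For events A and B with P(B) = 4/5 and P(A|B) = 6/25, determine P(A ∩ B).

By definition, P(A|B) = P(A ∩ B) / P(B)
So P(A ∩ B) = P(A|B) × P(B)
= 6/25 × 4/5
= 24/125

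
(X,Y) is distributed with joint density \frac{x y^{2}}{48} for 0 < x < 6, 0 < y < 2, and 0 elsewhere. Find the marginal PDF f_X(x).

f_X(x) = ∫_0^2 f(x,y) dy
= ∫_0^2 \frac{x y^{2}}{48} dy
= \frac{x}{18} for 0 < x < 6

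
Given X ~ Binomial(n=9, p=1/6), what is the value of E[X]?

For X ~ Binomial(n=9, p=1/6), the expected value is:
E[X] = \frac{3}{2}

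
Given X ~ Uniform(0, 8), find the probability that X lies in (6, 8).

P(6 < X < 8) = ∫_{6}^{8} f(x) dx
where f(x) = \frac{1}{8}
= \frac{1}{4}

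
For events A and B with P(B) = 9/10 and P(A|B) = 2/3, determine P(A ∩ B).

By definition, P(A|B) = P(A ∩ B) / P(B)
So P(A ∩ B) = P(A|B) × P(B)
= 2/3 × 9/10
= 3/5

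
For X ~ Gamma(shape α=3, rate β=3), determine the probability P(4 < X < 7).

P(4 < X < 7) = ∫_{4}^{7} f(x) dx
where f(x) = \frac{27 x^{2} e^{- 3 x}}{2}
= \frac{5 \left(-97 + 34 e^{9}\right)}{2 e^{21}}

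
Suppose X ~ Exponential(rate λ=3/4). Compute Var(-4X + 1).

For X ~ Exponential(rate λ=3/4):
Var(X) = \frac{16}{9}
Var(-4X + 1) = (-4)² × Var(X) = 16 × \frac{16}{9} = \frac{256}{9}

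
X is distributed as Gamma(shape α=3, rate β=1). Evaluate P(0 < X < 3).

P(0 < X < 3) = ∫_{0}^{3} f(x) dx
where f(x) = \frac{x^{2} e^{- x}}{2}
= 1 - \frac{17}{2 e^{3}}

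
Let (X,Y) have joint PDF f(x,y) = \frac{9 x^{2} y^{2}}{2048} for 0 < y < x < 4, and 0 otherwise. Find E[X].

f_X(x) = ∫_0^x \frac{9 x^{2} y^{2}}{2048} dy = \frac{3 x^{5}}{2048}
E[X] = ∫_0^4 x × (\frac{3 x^{5}}{2048}) dx = \frac{24}{7}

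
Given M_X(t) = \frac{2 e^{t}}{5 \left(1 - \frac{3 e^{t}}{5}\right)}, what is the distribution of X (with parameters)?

The MGF M(t) = \frac{2 e^{t}}{5 \left(1 - \frac{3 e^{t}}{5}\right)} is the standard form for the Geometric distribution.
Comparing with the known MGF formula identifies: Geometric(p=2/5), X = trial number of first success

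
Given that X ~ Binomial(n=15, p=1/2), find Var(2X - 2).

For X ~ Binomial(n=15, p=1/2):
Var(X) = \frac{15}{4}
Var(2X - 2) = (2)² × Var(X) = 4 × \frac{15}{4} = 15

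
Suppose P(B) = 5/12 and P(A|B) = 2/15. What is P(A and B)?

By definition, P(A|B) = P(A ∩ B) / P(B)
So P(A ∩ B) = P(A|B) × P(B)
= 2/15 × 5/12
= 1/18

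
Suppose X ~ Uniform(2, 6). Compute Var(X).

For X ~ Uniform(2, 6):
Var(X) = \frac{4}{3}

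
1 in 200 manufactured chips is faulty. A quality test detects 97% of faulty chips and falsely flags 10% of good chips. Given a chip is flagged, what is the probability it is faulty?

Let D = the rare event, + = positive/flagged.
P(D) = 1/200
P(+|D) = 97/100
P(+|D') = 10/100 = 1/10
P(+) = P(+|D)P(D) + P(+|D')P(D')
     = \frac{97}{100} × \frac{1}{200} + \frac{1}{10} × \frac{199}{200}
     = \frac{2087}{20000}
P(D|+) = P(+|D)P(D)/P(+) = \frac{97}{2087}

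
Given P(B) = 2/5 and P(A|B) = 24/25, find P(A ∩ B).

By definition, P(A|B) = P(A ∩ B) / P(B)
So P(A ∩ B) = P(A|B) × P(B)
= 24/25 × 2/5
= 48/125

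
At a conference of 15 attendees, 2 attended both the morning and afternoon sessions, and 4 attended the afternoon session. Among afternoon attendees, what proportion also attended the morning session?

P(A ∩ B) = 2/15
P(B) = 4/15
P(A|B) = P(A ∩ B) / P(B) = (2/15) / (4/15) = 1/2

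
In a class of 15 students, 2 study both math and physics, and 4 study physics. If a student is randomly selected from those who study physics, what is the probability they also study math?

P(A ∩ B) = 2/15
P(B) = 4/15
P(A|B) = P(A ∩ B) / P(B) = (2/15) / (4/15) = 1/2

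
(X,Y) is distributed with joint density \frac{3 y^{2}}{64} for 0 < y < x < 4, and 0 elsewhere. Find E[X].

f_X(x) = ∫_0^x \frac{3 y^{2}}{64} dy = \frac{x^{3}}{64}
E[X] = ∫_0^4 x × (\frac{x^{3}}{64}) dx = \frac{16}{5}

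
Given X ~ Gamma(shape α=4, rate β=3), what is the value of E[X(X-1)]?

E[X(X-1)] = E[X² - X] = E[X²] - E[X]
E[X] = \frac{4}{3}
E[X²] = Var(X) + (E[X])² = \frac{4}{9} + (\frac{4}{3})² = \frac{20}{9}
E[X(X-1)] = \frac{20}{9} - \frac{4}{3} = \frac{8}{9}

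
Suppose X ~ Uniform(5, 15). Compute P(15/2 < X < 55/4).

P(15/2 < X < 55/4) = ∫_{15/2}^{55/4} f(x) dx
where f(x) = \frac{1}{10}
= \frac{5}{8}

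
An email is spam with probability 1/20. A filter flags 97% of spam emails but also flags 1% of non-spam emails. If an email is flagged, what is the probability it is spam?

Let D = the rare event, + = positive/flagged.
P(D) = 1/20
P(+|D) = 97/100
P(+|D') = 1/100
P(+) = P(+|D)P(D) + P(+|D')P(D')
     = \frac{97}{100} × \frac{1}{20} + \frac{1}{100} × \frac{19}{20}
     = \frac{29}{500}
P(D|+) = P(+|D)P(D)/P(+) = \frac{97}{116}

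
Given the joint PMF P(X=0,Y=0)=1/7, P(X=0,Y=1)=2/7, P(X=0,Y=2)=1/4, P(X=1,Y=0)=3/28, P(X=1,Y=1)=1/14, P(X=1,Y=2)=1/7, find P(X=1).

P(X=1) = P(X=1,Y=0) + P(X=1,Y=1) + P(X=1,Y=2)
= 3/28 + 1/14 + 1/7
= 9/28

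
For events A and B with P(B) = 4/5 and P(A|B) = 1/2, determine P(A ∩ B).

By definition, P(A|B) = P(A ∩ B) / P(B)
So P(A ∩ B) = P(A|B) × P(B)
= 1/2 × 4/5
= 2/5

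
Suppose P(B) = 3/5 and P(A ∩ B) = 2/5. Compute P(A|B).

P(A|B) = P(A ∩ B) / P(B)
= (2/5) / (3/5)
= 2/3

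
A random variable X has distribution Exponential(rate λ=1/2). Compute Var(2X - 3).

For X ~ Exponential(rate λ=1/2):
Var(X) = 4
Var(2X - 3) = (2)² × Var(X) = 4 × 4 = 16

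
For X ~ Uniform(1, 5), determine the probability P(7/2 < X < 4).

P(7/2 < X < 4) = ∫_{7/2}^{4} f(x) dx
where f(x) = \frac{1}{4}
= \frac{1}{8}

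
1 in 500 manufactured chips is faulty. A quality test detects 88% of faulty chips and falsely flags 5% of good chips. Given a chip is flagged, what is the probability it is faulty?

Let D = the rare event, + = positive/flagged.
P(D) = 1/500
P(+|D) = 88/100 = 22/25
P(+|D') = 5/100 = 1/20
P(+) = P(+|D)P(D) + P(+|D')P(D')
     = \frac{22}{25} × \frac{1}{500} + \frac{1}{20} × \frac{499}{500}
     = \frac{2583}{50000}
P(D|+) = P(+|D)P(D)/P(+) = \frac{88}{2583}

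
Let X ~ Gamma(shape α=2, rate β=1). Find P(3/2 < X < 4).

P(3/2 < X < 4) = ∫_{3/2}^{4} f(x) dx
where f(x) = x e^{- x}
= - \frac{5}{e^{4}} + \frac{5}{2 e^{\frac{3}{2}}}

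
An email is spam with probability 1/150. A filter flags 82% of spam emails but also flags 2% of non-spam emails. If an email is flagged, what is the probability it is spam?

Let D = the rare event, + = positive/flagged.
P(D) = 1/150
P(+|D) = 82/100 = 41/50
P(+|D') = 2/100 = 1/50
P(+) = P(+|D)P(D) + P(+|D')P(D')
     = \frac{41}{50} × \frac{1}{150} + \frac{1}{50} × \frac{149}{150}
     = \frac{19}{750}
P(D|+) = P(+|D)P(D)/P(+) = \frac{41}{190}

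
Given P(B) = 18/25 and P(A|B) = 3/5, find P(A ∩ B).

By definition, P(A|B) = P(A ∩ B) / P(B)
So P(A ∩ B) = P(A|B) × P(B)
= 3/5 × 18/25
= 54/125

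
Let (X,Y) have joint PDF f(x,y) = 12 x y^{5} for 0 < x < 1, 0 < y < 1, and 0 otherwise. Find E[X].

E[X] = ∫_0^1 ∫_0^1 x × f(x,y) dy dx
= ∫_0^1 ∫_0^1 x × (12 x y^{5}) dy dx
= \frac{2}{3}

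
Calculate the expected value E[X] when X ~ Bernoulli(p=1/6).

For X ~ Bernoulli(p=1/6), the expected value is:
E[X] = \frac{1}{6}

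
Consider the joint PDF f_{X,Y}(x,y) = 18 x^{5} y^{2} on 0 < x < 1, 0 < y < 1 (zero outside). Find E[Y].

E[Y] = ∫_0^1 ∫_0^1 y × f(x,y) dx dy
= \frac{3}{4}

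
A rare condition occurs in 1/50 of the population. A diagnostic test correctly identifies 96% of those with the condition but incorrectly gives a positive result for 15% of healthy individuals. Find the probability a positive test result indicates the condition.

Let D = the rare event, + = positive/flagged.
P(D) = 1/50
P(+|D) = 96/100 = 24/25
P(+|D') = 15/100 = 3/20
P(+) = P(+|D)P(D) + P(+|D')P(D')
     = \frac{24}{25} × \frac{1}{50} + \frac{3}{20} × \frac{49}{50}
     = \frac{831}{5000}
P(D|+) = P(+|D)P(D)/P(+) = \frac{32}{277}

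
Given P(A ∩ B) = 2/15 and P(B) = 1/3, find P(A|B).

P(A|B) = P(A ∩ B) / P(B)
= (2/15) / (1/3)
= 2/5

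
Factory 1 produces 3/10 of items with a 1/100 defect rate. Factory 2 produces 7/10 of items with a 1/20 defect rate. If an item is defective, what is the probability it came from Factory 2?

Using Bayes' theorem:
P(F1) = 3/10, P(D|F1) = 1/100
P(F2) = 7/10, P(D|F2) = 1/20
P(D) = P(D|F1)P(F1) + P(D|F2)P(F2)
     = \frac{19}{500}
P(F2|D) = P(D|F2)P(F2) / P(D)
= \frac{35}{38}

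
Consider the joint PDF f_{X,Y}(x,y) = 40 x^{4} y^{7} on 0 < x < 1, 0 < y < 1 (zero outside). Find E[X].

E[X] = ∫_0^1 ∫_0^1 x × f(x,y) dy dx
= ∫_0^1 ∫_0^1 x × (40 x^{4} y^{7}) dy dx
= \frac{5}{6}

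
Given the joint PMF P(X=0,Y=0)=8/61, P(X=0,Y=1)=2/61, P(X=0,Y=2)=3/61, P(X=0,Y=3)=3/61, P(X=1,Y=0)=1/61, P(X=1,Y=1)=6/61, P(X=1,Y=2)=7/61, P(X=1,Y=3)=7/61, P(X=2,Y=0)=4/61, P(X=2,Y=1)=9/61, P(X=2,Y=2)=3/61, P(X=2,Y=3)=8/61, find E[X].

First find marginal of X:
P(X=0) = 16/61
P(X=1) = 21/61
P(X=2) = 24/61
E[X] = 0 × 16/61 + 1 × 21/61 + 2 × 24/61 = 69/61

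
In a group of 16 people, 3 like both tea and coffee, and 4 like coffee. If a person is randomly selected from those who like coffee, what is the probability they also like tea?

P(A ∩ B) = 3/16
P(B) = 4/16 = 1/4
P(A|B) = P(A ∩ B) / P(B) = (3/16) / (1/4) = 3/4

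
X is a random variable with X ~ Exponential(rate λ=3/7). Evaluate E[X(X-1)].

E[X(X-1)] = E[X² - X] = E[X²] - E[X]
E[X] = \frac{7}{3}
E[X²] = Var(X) + (E[X])² = \frac{49}{9} + (\frac{7}{3})² = \frac{98}{9}
E[X(X-1)] = \frac{98}{9} - \frac{7}{3} = \frac{77}{9}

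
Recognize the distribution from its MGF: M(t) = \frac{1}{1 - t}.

The MGF M(t) = \frac{1}{1 - t} is the standard form for the Exponential distribution.
Comparing with the known MGF formula identifies: Exponential(rate λ=1)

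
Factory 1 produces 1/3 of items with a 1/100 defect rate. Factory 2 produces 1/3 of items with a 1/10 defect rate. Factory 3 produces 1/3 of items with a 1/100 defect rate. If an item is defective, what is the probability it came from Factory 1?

Using Bayes' theorem:
P(F1) = 1/3, P(D|F1) = 1/100
P(F2) = 1/3, P(D|F2) = 1/10
P(F3) = 1/3, P(D|F3) = 1/100
P(D) = P(D|F1)P(F1) + P(D|F2)P(F2) + P(D|F3)P(F3)
     = \frac{1}{25}
P(F1|D) = P(D|F1)P(F1) / P(D)
= \frac{1}{12}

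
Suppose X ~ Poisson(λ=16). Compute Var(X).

For X ~ Poisson(λ=16):
Var(X) = 16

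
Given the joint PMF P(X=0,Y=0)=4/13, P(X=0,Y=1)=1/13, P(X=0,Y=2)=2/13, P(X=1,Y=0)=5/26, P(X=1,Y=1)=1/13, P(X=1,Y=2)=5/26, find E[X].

First find marginal of X:
P(X=0) = 7/13
P(X=1) = 6/13
E[X] = 0 × 7/13 + 1 × 6/13 = 6/13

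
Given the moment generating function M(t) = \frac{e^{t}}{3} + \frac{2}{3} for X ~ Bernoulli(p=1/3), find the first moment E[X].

To find E[X], compute M^(1)(0):
M^(1)(t) = \frac{e^{t}}{3}
M^(1)(0) = \frac{1}{3}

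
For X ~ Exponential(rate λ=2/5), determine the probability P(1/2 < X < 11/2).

P(1/2 < X < 11/2) = ∫_{1/2}^{11/2} f(x) dx
where f(x) = \frac{2 e^{- \frac{2 x}{5}}}{5}
= - \frac{1 - e^{2}}{e^{\frac{11}{5}}}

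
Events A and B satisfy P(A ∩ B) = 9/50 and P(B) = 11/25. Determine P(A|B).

P(A|B) = P(A ∩ B) / P(B)
= (9/50) / (11/25)
= 9/22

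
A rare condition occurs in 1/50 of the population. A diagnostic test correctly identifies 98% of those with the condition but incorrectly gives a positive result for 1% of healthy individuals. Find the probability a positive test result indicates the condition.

Let D = the rare event, + = positive/flagged.
P(D) = 1/50
P(+|D) = 98/100 = 49/50
P(+|D') = 1/100
P(+) = P(+|D)P(D) + P(+|D')P(D')
     = \frac{49}{50} × \frac{1}{50} + \frac{1}{100} × \frac{49}{50}
     = \frac{147}{5000}
P(D|+) = P(+|D)P(D)/P(+) = \frac{2}{3}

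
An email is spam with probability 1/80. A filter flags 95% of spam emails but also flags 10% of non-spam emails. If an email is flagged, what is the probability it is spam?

Let D = the rare event, + = positive/flagged.
P(D) = 1/80
P(+|D) = 95/100 = 19/20
P(+|D') = 10/100 = 1/10
P(+) = P(+|D)P(D) + P(+|D')P(D')
     = \frac{19}{20} × \frac{1}{80} + \frac{1}{10} × \frac{79}{80}
     = \frac{177}{1600}
P(D|+) = P(+|D)P(D)/P(+) = \frac{19}{177}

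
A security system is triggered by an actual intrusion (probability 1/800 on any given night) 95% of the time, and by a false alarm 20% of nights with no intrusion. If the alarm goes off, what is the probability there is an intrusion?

Let D = the rare event, + = positive/flagged.
P(D) = 1/800
P(+|D) = 95/100 = 19/20
P(+|D') = 20/100 = 1/5
P(+) = P(+|D)P(D) + P(+|D')P(D')
     = \frac{19}{20} × \frac{1}{800} + \frac{1}{5} × \frac{799}{800}
     = \frac{643}{3200}
P(D|+) = P(+|D)P(D)/P(+) = \frac{19}{3215}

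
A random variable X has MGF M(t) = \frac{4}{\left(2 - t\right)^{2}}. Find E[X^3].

To find E[X^3], compute M^(3)(0):
M^(1)(t) = \frac{8}{\left(2 - t\right)^{3}}
M^(2)(t) = \frac{24}{\left(2 - t\right)^{4}}
M^(3)(t) = \frac{96}{\left(2 - t\right)^{5}}
M^(3)(0) = 3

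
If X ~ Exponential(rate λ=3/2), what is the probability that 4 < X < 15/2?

P(4 < X < 15/2) = ∫_{4}^{15/2} f(x) dx
where f(x) = \frac{3 e^{- \frac{3 x}{2}}}{2}
= - \frac{1}{e^{\frac{45}{4}}} + e^{-6}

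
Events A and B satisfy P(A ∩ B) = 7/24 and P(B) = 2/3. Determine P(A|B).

P(A|B) = P(A ∩ B) / P(B)
= (7/24) / (2/3)
= 7/16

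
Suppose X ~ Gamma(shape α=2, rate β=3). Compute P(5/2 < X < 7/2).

P(5/2 < X < 7/2) = ∫_{5/2}^{7/2} f(x) dx
where f(x) = 9 x e^{- 3 x}
= \frac{-23 + 17 e^{3}}{2 e^{\frac{21}{2}}}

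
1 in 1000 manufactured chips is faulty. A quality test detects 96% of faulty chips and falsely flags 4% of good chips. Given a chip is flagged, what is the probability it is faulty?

Let D = the rare event, + = positive/flagged.
P(D) = 1/1000
P(+|D) = 96/100 = 24/25
P(+|D') = 4/100 = 1/25
P(+) = P(+|D)P(D) + P(+|D')P(D')
     = \frac{24}{25} × \frac{1}{1000} + \frac{1}{25} × \frac{999}{1000}
     = \frac{1023}{25000}
P(D|+) = P(+|D)P(D)/P(+) = \frac{8}{341}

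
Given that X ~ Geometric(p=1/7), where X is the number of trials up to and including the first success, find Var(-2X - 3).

For X ~ Geometric(p=1/7), where X is the number of trials up to and including the first success:
Var(X) = 42
Var(-2X - 3) = (-2)² × Var(X) = 4 × 42 = 168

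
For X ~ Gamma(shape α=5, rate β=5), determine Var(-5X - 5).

For X ~ Gamma(shape α=5, rate β=5):
Var(X) = \frac{1}{5}
Var(-5X - 5) = (-5)² × Var(X) = 25 × \frac{1}{5} = 5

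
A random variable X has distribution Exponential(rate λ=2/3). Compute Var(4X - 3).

For X ~ Exponential(rate λ=2/3):
Var(X) = \frac{9}{4}
Var(4X - 3) = (4)² × Var(X) = 16 × \frac{9}{4} = 36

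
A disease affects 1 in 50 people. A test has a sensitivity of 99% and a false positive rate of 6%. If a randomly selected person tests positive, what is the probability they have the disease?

Let D = the rare event, + = positive/flagged.
P(D) = 1/50
P(+|D) = 99/100
P(+|D') = 6/100 = 3/50
P(+) = P(+|D)P(D) + P(+|D')P(D')
     = \frac{99}{100} × \frac{1}{50} + \frac{3}{50} × \frac{49}{50}
     = \frac{393}{5000}
P(D|+) = P(+|D)P(D)/P(+) = \frac{33}{131}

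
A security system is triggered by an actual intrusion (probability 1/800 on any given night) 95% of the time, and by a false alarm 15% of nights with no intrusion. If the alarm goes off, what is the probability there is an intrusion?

Let D = the rare event, + = positive/flagged.
P(D) = 1/800
P(+|D) = 95/100 = 19/20
P(+|D') = 15/100 = 3/20
P(+) = P(+|D)P(D) + P(+|D')P(D')
     = \frac{19}{20} × \frac{1}{800} + \frac{3}{20} × \frac{799}{800}
     = \frac{151}{1000}
P(D|+) = P(+|D)P(D)/P(+) = \frac{19}{2416}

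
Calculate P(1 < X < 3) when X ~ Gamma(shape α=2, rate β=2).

P(1 < X < 3) = ∫_{1}^{3} f(x) dx
where f(x) = 4 x e^{- 2 x}
= \frac{-7 + 3 e^{4}}{e^{6}}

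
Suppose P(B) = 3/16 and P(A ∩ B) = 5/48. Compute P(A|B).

P(A|B) = P(A ∩ B) / P(B)
= (5/48) / (3/16)
= 5/9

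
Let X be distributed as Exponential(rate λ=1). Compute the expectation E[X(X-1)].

E[X(X-1)] = E[X² - X] = E[X²] - E[X]
E[X] = 1
E[X²] = Var(X) + (E[X])² = 1 + (1)² = 2
E[X(X-1)] = 2 - 1 = 1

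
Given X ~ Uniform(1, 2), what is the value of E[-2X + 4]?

For X ~ Uniform(1, 2):
E[X] = \frac{3}{2}
E[-2X + 4] = -2 × E[X] + 4 = 1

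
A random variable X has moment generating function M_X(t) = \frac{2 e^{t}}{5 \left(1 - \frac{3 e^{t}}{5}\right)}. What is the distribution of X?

The MGF M(t) = \frac{2 e^{t}}{5 \left(1 - \frac{3 e^{t}}{5}\right)} is the standard form for the Geometric distribution.
Comparing with the known MGF formula identifies: Geometric(p=2/5), X = trial number of first success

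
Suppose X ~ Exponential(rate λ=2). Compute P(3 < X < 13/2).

P(3 < X < 13/2) = ∫_{3}^{13/2} f(x) dx
where f(x) = 2 e^{- 2 x}
= - \frac{1 - e^{7}}{e^{13}}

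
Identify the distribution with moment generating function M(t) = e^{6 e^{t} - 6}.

The MGF M(t) = e^{6 e^{t} - 6} is the standard form for the Poisson distribution.
Comparing with the known MGF formula identifies: Poisson(λ=6)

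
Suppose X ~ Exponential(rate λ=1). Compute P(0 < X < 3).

P(0 < X < 3) = ∫_{0}^{3} f(x) dx
where f(x) = e^{- x}
= 1 - e^{-3}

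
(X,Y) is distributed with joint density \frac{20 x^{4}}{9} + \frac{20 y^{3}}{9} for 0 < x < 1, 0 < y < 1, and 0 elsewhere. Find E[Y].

E[Y] = ∫_0^1 ∫_0^1 y × f(x,y) dx dy
= \frac{2}{3}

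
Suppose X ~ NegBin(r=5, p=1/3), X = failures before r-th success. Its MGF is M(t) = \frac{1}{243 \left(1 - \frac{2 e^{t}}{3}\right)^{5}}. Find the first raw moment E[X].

To find E[X], compute M^(1)(0):
M^(1)(t) = \frac{10 e^{t}}{729 \left(1 - \frac{2 e^{t}}{3}\right)^{6}}
M^(1)(0) = 10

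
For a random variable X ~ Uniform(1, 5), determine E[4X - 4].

For X ~ Uniform(1, 5):
E[X] = 3
E[4X - 4] = 4 × E[X] - 4 = 8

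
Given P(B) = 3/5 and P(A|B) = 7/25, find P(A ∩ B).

By definition, P(A|B) = P(A ∩ B) / P(B)
So P(A ∩ B) = P(A|B) × P(B)
= 7/25 × 3/5
= 21/125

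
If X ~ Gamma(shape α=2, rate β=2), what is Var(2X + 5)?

For X ~ Gamma(shape α=2, rate β=2):
Var(X) = \frac{1}{2}
Var(2X + 5) = (2)² × Var(X) = 4 × \frac{1}{2} = 2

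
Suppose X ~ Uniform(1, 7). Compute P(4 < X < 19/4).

P(4 < X < 19/4) = ∫_{4}^{19/4} f(x) dx
where f(x) = \frac{1}{6}
= \frac{1}{8}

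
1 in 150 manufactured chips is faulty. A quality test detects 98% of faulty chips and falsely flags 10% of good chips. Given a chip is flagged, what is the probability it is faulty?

Let D = the rare event, + = positive/flagged.
P(D) = 1/150
P(+|D) = 98/100 = 49/50
P(+|D') = 10/100 = 1/10
P(+) = P(+|D)P(D) + P(+|D')P(D')
     = \frac{49}{50} × \frac{1}{150} + \frac{1}{10} × \frac{149}{150}
     = \frac{397}{3750}
P(D|+) = P(+|D)P(D)/P(+) = \frac{49}{794}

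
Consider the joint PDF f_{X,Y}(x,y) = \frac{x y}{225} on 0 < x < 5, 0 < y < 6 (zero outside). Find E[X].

f_X(x) = ∫_0^6 \frac{x y}{225} dy = \frac{2 x}{25}
E[X] = ∫_0^5 x × (\frac{2 x}{25}) dx = \frac{10}{3}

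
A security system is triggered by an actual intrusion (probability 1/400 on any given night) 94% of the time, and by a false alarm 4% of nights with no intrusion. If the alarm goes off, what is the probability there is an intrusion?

Let D = the rare event, + = positive/flagged.
P(D) = 1/400
P(+|D) = 94/100 = 47/50
P(+|D') = 4/100 = 1/25
P(+) = P(+|D)P(D) + P(+|D')P(D')
     = \frac{47}{50} × \frac{1}{400} + \frac{1}{25} × \frac{399}{400}
     = \frac{169}{4000}
P(D|+) = P(+|D)P(D)/P(+) = \frac{47}{845}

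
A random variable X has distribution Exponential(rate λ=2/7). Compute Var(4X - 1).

For X ~ Exponential(rate λ=2/7):
Var(X) = \frac{49}{4}
Var(4X - 1) = (4)² × Var(X) = 16 × \frac{49}{4} = 196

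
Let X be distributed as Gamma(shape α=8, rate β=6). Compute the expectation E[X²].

Using the identity E[X²] = Var(X) + (E[X])²:
E[X] = \frac{4}{3}
Var(X) = \frac{2}{9}
E[X²] = \frac{2}{9} + (\frac{4}{3})²
= 2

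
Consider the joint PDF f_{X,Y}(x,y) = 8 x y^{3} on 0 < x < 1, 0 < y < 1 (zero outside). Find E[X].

E[X] = ∫_0^1 ∫_0^1 x × f(x,y) dy dx
= ∫_0^1 ∫_0^1 x × (8 x y^{3}) dy dx
= \frac{2}{3}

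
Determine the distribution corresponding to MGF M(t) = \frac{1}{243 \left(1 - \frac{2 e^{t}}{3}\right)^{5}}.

The MGF M(t) = \frac{1}{243 \left(1 - \frac{2 e^{t}}{3}\right)^{5}} is the standard form for the NegativeBinomial distribution.
Comparing with the known MGF formula identifies: NegBin(r=5, p=1/3), X = failures before r-th success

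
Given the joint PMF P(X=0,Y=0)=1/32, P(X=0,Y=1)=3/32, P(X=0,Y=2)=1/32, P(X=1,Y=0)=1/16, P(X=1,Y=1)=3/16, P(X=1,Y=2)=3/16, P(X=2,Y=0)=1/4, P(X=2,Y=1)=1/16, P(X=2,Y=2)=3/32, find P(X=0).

P(X=0) = P(X=0,Y=0) + P(X=0,Y=1) + P(X=0,Y=2)
= 1/32 + 3/32 + 1/32
= 5/32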